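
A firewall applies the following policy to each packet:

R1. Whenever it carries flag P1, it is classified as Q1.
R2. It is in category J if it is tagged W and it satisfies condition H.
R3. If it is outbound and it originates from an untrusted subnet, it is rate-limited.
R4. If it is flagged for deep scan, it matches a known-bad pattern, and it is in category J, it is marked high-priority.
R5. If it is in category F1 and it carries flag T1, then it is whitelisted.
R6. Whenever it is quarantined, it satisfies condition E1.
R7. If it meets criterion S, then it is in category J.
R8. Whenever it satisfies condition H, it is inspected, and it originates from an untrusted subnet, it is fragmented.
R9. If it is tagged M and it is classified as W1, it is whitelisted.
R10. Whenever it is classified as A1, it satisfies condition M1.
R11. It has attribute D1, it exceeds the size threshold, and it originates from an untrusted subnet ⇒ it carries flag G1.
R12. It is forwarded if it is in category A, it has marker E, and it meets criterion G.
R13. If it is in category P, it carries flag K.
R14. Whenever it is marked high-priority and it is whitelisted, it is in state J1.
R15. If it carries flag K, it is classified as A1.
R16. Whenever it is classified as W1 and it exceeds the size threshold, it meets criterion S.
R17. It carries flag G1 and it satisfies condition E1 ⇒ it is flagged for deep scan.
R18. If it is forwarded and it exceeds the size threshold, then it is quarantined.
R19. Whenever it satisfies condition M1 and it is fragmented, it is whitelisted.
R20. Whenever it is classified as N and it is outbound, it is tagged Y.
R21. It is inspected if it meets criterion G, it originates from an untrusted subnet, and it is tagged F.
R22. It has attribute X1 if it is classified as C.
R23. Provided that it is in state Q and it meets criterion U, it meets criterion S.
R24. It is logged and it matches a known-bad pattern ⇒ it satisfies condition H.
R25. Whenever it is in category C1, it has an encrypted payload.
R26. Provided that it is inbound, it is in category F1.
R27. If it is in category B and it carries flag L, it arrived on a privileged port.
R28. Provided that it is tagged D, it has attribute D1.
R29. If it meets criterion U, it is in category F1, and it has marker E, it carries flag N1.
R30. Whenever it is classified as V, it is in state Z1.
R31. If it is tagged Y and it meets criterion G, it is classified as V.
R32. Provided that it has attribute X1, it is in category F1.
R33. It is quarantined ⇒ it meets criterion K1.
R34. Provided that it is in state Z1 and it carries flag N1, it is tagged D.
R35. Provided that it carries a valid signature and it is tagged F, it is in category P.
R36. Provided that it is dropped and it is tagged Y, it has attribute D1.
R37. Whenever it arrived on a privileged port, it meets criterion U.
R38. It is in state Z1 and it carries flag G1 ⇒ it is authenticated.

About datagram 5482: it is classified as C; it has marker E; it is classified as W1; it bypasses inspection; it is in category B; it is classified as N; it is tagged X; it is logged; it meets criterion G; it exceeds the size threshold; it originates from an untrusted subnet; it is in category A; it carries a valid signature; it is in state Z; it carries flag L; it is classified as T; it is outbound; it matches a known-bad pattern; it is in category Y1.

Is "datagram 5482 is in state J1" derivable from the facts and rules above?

Forward chaining from the given facts derives: is rate-limited, is forwarded, meets criterion S, is quarantined, is tagged Y, has attribute X1, satisfies condition H, arrived on a privileged port, is classified as V, is in category F1, meets criterion K1, meets criterion U, satisfies condition E1, is in category J, carries flag N1, is in state Z1, is tagged D, has attribute D1, carries flag G1, is flagged for deep scan, is authenticated, is marked high-priority.
The only rule concluding "it is in state J1" is R14, which needs "it is whitelisted"; that is never established.

No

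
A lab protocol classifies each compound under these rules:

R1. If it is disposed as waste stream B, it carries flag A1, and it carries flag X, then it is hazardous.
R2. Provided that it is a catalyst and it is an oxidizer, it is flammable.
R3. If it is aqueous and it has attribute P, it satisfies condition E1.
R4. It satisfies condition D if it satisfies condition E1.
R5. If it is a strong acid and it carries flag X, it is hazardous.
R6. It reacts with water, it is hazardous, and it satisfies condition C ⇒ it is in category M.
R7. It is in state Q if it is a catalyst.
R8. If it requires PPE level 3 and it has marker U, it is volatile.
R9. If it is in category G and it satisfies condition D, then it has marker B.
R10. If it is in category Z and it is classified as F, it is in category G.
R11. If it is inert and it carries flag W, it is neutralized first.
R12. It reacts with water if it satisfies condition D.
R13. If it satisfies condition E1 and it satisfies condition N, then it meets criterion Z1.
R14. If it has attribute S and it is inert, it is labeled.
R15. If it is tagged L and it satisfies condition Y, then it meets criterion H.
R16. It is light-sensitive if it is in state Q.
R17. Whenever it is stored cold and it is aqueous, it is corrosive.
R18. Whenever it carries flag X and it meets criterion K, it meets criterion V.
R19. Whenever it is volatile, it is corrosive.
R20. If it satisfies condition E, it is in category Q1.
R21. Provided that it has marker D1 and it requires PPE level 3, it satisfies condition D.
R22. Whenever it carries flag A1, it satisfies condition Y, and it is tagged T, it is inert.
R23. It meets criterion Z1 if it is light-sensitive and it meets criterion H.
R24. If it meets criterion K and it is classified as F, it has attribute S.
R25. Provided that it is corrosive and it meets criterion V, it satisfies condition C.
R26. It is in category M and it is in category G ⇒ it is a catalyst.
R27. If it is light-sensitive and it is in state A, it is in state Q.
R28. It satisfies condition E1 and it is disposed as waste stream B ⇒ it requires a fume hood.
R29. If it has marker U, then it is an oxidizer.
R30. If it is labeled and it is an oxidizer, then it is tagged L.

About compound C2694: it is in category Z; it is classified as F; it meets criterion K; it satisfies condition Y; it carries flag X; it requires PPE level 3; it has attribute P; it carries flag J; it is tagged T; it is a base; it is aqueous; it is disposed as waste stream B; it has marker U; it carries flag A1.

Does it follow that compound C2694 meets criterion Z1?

Yes

By R1 (it is disposed as waste stream B, it carries flag A1, it carries flag X): it is hazardous.
By R3 (it is aqueous, it has attribute P): it satisfies condition E1.
By R4 (it satisfies condition E1): it satisfies condition D.
By R8 (it requires PPE level 3, it has marker U): it is volatile.
By R10 (it is in category Z, it is classified as F): it is in category G.
By R12 (it satisfies condition D): it reacts with water.
By R18 (it carries flag X, it meets criterion K): it meets criterion V.
By R19 (it is volatile): it is corrosive.
By R22 (it carries flag A1, it satisfies condition Y, it is tagged T): it is inert.
By R24 (it meets criterion K, it is classified as F): it has attribute S.
By R25 (it is corrosive, it meets criterion V): it satisfies condition C.
By R29 (it has marker U): it is an oxidizer.
By R6 (it reacts with water, it is hazardous, it satisfies condition C): it is in category M.
By R14 (it has attribute S, it is inert): it is labeled.
By R26 (it is in category M, it is in category G): it is a catalyst.
By R30 (it is labeled, it is an oxidizer): it is tagged L.
By R7 (it is a catalyst): it is in state Q.
By R15 (it is tagged L, it satisfies condition Y): it meets criterion H.
By R16 (it is in state Q): it is light-sensitive.
By R23 (it is light-sensitive, it meets criterion H): it meets criterion Z1.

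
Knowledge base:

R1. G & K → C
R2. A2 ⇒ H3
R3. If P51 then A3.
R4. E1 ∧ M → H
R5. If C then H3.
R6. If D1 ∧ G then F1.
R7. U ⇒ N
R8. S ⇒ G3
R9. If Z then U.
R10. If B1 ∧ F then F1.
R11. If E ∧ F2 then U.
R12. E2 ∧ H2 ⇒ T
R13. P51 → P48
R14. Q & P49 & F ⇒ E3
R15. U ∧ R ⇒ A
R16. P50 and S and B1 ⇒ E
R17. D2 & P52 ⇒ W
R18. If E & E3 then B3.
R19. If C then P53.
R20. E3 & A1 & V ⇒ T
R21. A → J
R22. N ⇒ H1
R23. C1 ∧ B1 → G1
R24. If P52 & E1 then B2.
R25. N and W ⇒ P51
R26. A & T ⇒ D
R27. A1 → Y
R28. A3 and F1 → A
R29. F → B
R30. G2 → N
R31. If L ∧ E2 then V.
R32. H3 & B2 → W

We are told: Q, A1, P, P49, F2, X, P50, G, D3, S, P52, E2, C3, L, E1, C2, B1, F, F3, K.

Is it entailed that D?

C  (by R1: G, K)
H3  (by R5: C)
F1  (by R10: B1, F)
E3  (by R14: Q, P49, F)
E  (by R16: P50, S, B1)
B2  (by R24: P52, E1)
V  (by R31: L, E2)
W  (by R32: H3, B2)
U  (by R11: E, F2)
T  (by R20: E3, A1, V)
N  (by R7: U)
P51  (by R25: N, W)
A3  (by R3: P51)
A  (by R28: A3, F1)
D  (by R26: A, T)

Yes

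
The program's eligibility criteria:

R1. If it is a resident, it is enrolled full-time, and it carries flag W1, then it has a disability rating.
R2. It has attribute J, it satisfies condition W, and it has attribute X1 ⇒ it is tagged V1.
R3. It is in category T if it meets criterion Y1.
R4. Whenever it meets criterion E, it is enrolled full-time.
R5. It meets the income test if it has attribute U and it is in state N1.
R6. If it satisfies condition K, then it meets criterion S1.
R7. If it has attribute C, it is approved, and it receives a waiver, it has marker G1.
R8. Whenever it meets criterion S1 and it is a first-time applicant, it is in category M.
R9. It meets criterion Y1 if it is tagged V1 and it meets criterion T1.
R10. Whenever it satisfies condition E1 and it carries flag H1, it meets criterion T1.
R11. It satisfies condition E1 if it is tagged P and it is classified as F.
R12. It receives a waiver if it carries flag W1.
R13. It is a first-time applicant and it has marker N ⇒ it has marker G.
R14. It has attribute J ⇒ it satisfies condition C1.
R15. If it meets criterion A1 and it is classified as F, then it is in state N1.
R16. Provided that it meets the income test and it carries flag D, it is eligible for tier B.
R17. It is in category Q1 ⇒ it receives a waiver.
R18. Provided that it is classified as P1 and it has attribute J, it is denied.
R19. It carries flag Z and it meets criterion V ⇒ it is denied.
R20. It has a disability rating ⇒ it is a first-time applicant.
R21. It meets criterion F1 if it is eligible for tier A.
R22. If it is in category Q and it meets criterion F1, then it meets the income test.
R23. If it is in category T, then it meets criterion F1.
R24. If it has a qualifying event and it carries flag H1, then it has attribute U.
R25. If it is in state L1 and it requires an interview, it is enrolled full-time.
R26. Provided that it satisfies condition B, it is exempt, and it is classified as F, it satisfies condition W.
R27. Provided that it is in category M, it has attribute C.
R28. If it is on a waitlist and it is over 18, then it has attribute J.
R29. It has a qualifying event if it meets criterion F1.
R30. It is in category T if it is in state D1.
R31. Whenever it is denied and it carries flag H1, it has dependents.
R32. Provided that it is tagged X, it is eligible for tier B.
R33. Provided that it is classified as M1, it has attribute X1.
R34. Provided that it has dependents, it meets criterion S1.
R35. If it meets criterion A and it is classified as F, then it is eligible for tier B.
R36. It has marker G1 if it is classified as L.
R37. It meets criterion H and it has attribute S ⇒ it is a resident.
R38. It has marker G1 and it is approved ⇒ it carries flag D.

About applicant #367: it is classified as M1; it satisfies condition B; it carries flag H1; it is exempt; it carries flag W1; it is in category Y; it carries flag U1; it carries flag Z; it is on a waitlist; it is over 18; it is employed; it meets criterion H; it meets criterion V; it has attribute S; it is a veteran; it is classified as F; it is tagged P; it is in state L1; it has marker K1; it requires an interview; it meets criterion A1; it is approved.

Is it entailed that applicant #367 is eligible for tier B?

By R11 (it is tagged P, it is classified as F): it satisfies condition E1.
By R12 (it carries flag W1): it receives a waiver.
By R15 (it meets criterion A1, it is classified as F): it is in state N1.
By R19 (it carries flag Z, it meets criterion V): it is denied.
By R25 (it is in state L1, it requires an interview): it is enrolled full-time.
By R26 (it satisfies condition B, it is exempt, it is classified as F): it satisfies condition W.
By R28 (it is on a waitlist, it is over 18): it has attribute J.
By R31 (it is denied, it carries flag H1): it has dependents.
By R33 (it is classified as M1): it has attribute X1.
By R34 (it has dependents): it meets criterion S1.
By R37 (it meets criterion H, it has attribute S): it is a resident.
By R1 (it is a resident, it is enrolled full-time, it carries flag W1): it has a disability rating.
By R2 (it has attribute J, it satisfies condition W, it has attribute X1): it is tagged V1.
By R10 (it satisfies condition E1, it carries flag H1): it meets criterion T1.
By R20 (it has a disability rating): it is a first-time applicant.
By R8 (it meets criterion S1, it is a first-time applicant): it is in category M.
By R9 (it is tagged V1, it meets criterion T1): it meets criterion Y1.
By R27 (it is in category M): it has attribute C.
By R3 (it meets criterion Y1): it is in category T.
By R7 (it has attribute C, it is approved, it receives a waiver): it has marker G1.
By R23 (it is in category T): it meets criterion F1.
By R29 (it meets criterion F1): it has a qualifying event.
By R38 (it has marker G1, it is approved): it carries flag D.
By R24 (it has a qualifying event, it carries flag H1): it has attribute U.
By R5 (it has attribute U, it is in state N1): it meets the income test.
By R16 (it meets the income test, it carries flag D): it is eligible for tier B.

Yes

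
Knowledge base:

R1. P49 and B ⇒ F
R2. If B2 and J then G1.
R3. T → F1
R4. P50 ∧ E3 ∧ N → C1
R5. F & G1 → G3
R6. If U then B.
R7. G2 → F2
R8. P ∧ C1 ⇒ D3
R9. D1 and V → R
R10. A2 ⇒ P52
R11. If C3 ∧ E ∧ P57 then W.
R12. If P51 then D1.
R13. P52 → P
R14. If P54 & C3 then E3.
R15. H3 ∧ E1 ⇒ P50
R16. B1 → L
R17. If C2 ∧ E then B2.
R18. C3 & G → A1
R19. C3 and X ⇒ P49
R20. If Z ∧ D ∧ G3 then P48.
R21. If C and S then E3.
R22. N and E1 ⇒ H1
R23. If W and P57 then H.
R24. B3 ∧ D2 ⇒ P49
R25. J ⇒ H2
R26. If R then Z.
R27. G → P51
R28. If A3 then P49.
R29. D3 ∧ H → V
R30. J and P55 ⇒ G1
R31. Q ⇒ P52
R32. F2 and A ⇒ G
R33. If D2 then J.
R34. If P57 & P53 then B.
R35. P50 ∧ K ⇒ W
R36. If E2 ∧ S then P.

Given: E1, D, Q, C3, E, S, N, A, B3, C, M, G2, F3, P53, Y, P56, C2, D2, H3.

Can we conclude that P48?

Forward chaining from the given facts derives: F2, P50, B2, E3, H1, P49, P52, G, J, G1, C1, P, A1, H2, P51, D3, D1.
The only rule concluding P48 is R20, which needs Z; that is never established.

No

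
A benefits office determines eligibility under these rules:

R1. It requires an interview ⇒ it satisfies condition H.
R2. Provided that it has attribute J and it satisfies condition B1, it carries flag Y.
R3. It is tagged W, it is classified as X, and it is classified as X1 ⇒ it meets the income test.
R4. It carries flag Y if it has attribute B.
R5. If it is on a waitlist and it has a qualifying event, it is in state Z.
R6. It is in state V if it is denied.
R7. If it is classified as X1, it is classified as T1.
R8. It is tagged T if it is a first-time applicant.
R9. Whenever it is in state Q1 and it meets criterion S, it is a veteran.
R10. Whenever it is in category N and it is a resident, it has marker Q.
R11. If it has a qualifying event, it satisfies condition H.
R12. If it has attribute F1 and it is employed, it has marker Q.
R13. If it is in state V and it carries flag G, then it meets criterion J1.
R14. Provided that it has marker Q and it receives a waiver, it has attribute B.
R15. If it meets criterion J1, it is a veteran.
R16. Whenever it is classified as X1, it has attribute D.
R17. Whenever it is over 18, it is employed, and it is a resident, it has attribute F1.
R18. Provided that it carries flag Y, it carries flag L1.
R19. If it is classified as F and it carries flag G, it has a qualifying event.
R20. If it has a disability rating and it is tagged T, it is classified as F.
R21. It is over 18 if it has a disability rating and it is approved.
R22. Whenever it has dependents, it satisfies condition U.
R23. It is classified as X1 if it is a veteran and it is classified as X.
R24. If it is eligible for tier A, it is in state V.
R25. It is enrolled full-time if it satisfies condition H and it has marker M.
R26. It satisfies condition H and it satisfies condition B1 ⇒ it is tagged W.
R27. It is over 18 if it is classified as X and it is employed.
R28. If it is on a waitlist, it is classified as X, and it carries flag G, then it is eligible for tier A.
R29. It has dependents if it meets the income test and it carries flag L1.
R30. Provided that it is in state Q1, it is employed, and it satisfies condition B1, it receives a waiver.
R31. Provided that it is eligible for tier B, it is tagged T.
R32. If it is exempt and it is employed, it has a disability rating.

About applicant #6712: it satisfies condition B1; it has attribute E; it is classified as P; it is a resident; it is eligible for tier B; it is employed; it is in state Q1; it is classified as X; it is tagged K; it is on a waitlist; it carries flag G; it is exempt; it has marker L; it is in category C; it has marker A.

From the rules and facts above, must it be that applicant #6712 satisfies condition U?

By R27 (it is classified as X, it is employed): it is over 18.
By R28 (it is on a waitlist, it is classified as X, it carries flag G): it is eligible for tier A.
By R30 (it is in state Q1, it is employed, it satisfies condition B1): it receives a waiver.
By R31 (it is eligible for tier B): it is tagged T.
By R32 (it is exempt, it is employed): it has a disability rating.
By R17 (it is over 18, it is employed, it is a resident): it has attribute F1.
By R20 (it has a disability rating, it is tagged T): it is classified as F.
By R24 (it is eligible for tier A): it is in state V.
By R12 (it has attribute F1, it is employed): it has marker Q.
By R13 (it is in state V, it carries flag G): it meets criterion J1.
By R14 (it has marker Q, it receives a waiver): it has attribute B.
By R15 (it meets criterion J1): it is a veteran.
By R19 (it is classified as F, it carries flag G): it has a qualifying event.
By R23 (it is a veteran, it is classified as X): it is classified as X1.
By R4 (it has attribute B): it carries flag Y.
By R11 (it has a qualifying event): it satisfies condition H.
By R18 (it carries flag Y): it carries flag L1.
By R26 (it satisfies condition H, it satisfies condition B1): it is tagged W.
By R3 (it is tagged W, it is classified as X, it is classified as X1): it meets the income test.
By R29 (it meets the income test, it carries flag L1): it has dependents.
By R22 (it has dependents): it satisfies condition U.

Yes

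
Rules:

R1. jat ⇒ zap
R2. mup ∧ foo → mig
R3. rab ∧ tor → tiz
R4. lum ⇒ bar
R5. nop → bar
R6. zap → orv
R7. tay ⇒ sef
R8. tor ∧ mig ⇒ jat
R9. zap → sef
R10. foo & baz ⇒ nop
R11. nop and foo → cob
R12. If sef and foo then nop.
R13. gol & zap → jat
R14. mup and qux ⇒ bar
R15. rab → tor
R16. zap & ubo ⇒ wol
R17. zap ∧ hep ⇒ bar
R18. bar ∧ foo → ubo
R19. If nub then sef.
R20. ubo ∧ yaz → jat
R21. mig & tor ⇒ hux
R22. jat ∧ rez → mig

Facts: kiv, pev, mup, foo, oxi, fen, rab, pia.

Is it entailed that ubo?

Yes

mig  (by R2: mup, foo)
tor  (by R15: rab)
jat  (by R8: tor, mig)
zap  (by R1: jat)
sef  (by R9: zap)
nop  (by R12: sef, foo)
bar  (by R5: nop)
ubo  (by R18: bar, foo)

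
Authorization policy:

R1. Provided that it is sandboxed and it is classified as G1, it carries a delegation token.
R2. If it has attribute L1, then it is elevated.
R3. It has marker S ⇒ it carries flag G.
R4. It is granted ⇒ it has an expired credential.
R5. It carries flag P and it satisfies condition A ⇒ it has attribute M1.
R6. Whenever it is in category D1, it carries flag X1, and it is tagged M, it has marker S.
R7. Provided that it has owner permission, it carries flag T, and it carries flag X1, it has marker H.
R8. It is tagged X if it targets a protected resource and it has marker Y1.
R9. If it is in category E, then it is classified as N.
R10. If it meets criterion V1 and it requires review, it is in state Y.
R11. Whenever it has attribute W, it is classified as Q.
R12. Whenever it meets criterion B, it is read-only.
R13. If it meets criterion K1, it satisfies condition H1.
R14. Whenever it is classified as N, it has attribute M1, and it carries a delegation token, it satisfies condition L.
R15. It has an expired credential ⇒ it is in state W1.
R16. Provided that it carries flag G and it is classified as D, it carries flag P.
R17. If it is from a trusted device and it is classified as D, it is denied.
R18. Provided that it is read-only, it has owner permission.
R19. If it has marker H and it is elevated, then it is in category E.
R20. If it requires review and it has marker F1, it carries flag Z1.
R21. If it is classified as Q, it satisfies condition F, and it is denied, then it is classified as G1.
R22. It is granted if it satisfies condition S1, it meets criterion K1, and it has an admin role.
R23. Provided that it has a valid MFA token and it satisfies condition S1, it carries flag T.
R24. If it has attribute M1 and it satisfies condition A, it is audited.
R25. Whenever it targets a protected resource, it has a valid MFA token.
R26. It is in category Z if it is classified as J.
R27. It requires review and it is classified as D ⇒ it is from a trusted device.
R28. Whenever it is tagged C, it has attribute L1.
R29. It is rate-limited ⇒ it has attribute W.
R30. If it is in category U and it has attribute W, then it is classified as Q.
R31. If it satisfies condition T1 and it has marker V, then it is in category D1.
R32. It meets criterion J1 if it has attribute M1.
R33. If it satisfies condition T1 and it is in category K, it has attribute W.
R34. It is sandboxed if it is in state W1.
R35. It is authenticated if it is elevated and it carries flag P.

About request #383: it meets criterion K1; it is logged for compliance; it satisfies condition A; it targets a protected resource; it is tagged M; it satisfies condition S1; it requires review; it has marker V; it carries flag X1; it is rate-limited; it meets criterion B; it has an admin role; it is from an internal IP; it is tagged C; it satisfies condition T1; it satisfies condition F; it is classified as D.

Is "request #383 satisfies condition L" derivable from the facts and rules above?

Yes

By R12 (it meets criterion B): it is read-only.
By R18 (it is read-only): it has owner permission.
By R22 (it satisfies condition S1, it meets criterion K1, it has an admin role): it is granted.
By R25 (it targets a protected resource): it has a valid MFA token.
By R27 (it requires review, it is classified as D): it is from a trusted device.
By R28 (it is tagged C): it has attribute L1.
By R29 (it is rate-limited): it has attribute W.
By R31 (it satisfies condition T1, it has marker V): it is in category D1.
By R2 (it has attribute L1): it is elevated.
By R4 (it is granted): it has an expired credential.
By R6 (it is in category D1, it carries flag X1, it is tagged M): it has marker S.
By R11 (it has attribute W): it is classified as Q.
By R15 (it has an expired credential): it is in state W1.
By R17 (it is from a trusted device, it is classified as D): it is denied.
By R21 (it is classified as Q, it satisfies condition F, it is denied): it is classified as G1.
By R23 (it has a valid MFA token, it satisfies condition S1): it carries flag T.
By R34 (it is in state W1): it is sandboxed.
By R1 (it is sandboxed, it is classified as G1): it carries a delegation token.
By R3 (it has marker S): it carries flag G.
By R7 (it has owner permission, it carries flag T, it carries flag X1): it has marker H.
By R16 (it carries flag G, it is classified as D): it carries flag P.
By R19 (it has marker H, it is elevated): it is in category E.
By R5 (it carries flag P, it satisfies condition A): it has attribute M1.
By R9 (it is in category E): it is classified as N.
By R14 (it is classified as N, it has attribute M1, it carries a delegation token): it satisfies condition L.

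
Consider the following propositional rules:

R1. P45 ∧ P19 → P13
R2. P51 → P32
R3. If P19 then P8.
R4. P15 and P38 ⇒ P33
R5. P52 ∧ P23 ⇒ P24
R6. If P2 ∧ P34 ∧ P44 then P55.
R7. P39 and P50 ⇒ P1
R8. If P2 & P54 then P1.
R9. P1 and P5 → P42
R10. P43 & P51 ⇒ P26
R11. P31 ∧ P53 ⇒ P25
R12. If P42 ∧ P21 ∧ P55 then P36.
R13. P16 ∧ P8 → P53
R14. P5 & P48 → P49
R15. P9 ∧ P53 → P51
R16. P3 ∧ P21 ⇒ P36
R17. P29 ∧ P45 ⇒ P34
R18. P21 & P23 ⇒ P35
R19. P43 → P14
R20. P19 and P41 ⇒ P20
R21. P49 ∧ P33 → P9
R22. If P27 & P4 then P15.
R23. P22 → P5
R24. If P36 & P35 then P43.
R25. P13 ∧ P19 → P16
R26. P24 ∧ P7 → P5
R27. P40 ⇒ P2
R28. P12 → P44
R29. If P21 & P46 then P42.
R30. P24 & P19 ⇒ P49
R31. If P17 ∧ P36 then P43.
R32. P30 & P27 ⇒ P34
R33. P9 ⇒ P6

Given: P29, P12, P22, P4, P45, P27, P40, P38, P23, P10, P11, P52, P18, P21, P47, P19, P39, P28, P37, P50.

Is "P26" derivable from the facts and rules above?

Yes

P13  (by R1: P45, P19)
P8  (by R3: P19)
P24  (by R5: P52, P23)
P1  (by R7: P39, P50)
P34  (by R17: P29, P45)
P35  (by R18: P21, P23)
P15  (by R22: P27, P4)
P5  (by R23: P22)
P16  (by R25: P13, P19)
P2  (by R27: P40)
P44  (by R28: P12)
P49  (by R30: P24, P19)
P33  (by R4: P15, P38)
P55  (by R6: P2, P34, P44)
P42  (by R9: P1, P5)
P36  (by R12: P42, P21, P55)
P53  (by R13: P16, P8)
P9  (by R21: P49, P33)
P43  (by R24: P36, P35)
P51  (by R15: P9, P53)
P26  (by R10: P43, P51)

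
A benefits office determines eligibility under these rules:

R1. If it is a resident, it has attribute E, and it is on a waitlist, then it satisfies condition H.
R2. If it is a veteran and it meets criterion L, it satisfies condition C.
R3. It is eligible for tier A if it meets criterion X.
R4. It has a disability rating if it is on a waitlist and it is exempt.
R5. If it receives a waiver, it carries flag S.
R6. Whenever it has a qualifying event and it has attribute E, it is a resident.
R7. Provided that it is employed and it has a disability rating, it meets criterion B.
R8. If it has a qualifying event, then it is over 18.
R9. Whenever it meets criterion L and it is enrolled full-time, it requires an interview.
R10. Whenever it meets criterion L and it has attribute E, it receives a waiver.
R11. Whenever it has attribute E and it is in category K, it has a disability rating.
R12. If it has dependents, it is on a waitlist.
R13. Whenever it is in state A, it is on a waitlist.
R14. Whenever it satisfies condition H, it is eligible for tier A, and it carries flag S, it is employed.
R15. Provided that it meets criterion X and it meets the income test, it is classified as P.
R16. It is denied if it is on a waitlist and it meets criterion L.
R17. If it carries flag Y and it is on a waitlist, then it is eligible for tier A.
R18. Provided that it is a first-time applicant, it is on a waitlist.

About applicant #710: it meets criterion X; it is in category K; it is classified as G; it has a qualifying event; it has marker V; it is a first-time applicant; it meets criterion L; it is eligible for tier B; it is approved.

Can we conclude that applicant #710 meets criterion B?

No

Forward chaining from the given facts derives: is eligible for tier A, is over 18, is on a waitlist, is denied.
The only rule concluding "it meets criterion B" is R7, which needs "it is employed"; that is never established.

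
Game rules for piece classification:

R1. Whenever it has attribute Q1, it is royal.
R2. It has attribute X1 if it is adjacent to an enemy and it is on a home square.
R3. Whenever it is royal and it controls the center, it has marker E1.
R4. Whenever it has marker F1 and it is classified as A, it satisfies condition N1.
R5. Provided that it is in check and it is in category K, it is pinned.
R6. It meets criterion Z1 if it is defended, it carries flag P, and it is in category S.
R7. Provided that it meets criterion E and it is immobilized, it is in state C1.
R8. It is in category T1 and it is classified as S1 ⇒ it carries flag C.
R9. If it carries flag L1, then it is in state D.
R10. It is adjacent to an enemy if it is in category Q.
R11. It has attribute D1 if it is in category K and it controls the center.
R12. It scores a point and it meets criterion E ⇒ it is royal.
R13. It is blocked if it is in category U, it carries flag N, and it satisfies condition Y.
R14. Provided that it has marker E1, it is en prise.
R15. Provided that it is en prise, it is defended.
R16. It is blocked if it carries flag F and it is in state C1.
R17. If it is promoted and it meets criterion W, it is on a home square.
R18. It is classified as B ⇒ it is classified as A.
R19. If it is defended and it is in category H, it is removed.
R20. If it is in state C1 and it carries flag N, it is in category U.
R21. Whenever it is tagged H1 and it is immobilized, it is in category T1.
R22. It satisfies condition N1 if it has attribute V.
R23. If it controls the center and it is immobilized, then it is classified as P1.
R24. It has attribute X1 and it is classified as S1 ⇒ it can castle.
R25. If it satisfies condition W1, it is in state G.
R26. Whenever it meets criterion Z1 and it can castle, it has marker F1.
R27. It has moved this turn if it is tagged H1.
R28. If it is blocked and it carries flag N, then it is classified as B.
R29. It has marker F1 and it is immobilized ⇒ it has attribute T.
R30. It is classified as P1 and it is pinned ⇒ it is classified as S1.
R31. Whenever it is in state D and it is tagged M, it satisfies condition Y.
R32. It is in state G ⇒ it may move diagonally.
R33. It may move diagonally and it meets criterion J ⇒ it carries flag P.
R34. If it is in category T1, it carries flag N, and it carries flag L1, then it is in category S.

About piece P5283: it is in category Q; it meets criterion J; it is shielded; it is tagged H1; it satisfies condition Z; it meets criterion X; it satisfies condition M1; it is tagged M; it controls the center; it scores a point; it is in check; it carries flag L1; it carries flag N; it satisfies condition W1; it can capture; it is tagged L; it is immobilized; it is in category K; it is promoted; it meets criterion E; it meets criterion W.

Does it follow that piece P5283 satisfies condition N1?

Yes

By R5 (it is in check, it is in category K): it is pinned.
By R7 (it meets criterion E, it is immobilized): it is in state C1.
By R9 (it carries flag L1): it is in state D.
By R10 (it is in category Q): it is adjacent to an enemy.
By R12 (it scores a point, it meets criterion E): it is royal.
By R17 (it is promoted, it meets criterion W): it is on a home square.
By R20 (it is in state C1, it carries flag N): it is in category U.
By R21 (it is tagged H1, it is immobilized): it is in category T1.
By R23 (it controls the center, it is immobilized): it is classified as P1.
By R25 (it satisfies condition W1): it is in state G.
By R30 (it is classified as P1, it is pinned): it is classified as S1.
By R31 (it is in state D, it is tagged M): it satisfies condition Y.
By R32 (it is in state G): it may move diagonally.
By R33 (it may move diagonally, it meets criterion J): it carries flag P.
By R34 (it is in category T1, it carries flag N, it carries flag L1): it is in category S.
By R2 (it is adjacent to an enemy, it is on a home square): it has attribute X1.
By R3 (it is royal, it controls the center): it has marker E1.
By R13 (it is in category U, it carries flag N, it satisfies condition Y): it is blocked.
By R14 (it has marker E1): it is en prise.
By R15 (it is en prise): it is defended.
By R24 (it has attribute X1, it is classified as S1): it can castle.
By R28 (it is blocked, it carries flag N): it is classified as B.
By R6 (it is defended, it carries flag P, it is in category S): it meets criterion Z1.
By R18 (it is classified as B): it is classified as A.
By R26 (it meets criterion Z1, it can castle): it has marker F1.
By R4 (it has marker F1, it is classified as A): it satisfies condition N1.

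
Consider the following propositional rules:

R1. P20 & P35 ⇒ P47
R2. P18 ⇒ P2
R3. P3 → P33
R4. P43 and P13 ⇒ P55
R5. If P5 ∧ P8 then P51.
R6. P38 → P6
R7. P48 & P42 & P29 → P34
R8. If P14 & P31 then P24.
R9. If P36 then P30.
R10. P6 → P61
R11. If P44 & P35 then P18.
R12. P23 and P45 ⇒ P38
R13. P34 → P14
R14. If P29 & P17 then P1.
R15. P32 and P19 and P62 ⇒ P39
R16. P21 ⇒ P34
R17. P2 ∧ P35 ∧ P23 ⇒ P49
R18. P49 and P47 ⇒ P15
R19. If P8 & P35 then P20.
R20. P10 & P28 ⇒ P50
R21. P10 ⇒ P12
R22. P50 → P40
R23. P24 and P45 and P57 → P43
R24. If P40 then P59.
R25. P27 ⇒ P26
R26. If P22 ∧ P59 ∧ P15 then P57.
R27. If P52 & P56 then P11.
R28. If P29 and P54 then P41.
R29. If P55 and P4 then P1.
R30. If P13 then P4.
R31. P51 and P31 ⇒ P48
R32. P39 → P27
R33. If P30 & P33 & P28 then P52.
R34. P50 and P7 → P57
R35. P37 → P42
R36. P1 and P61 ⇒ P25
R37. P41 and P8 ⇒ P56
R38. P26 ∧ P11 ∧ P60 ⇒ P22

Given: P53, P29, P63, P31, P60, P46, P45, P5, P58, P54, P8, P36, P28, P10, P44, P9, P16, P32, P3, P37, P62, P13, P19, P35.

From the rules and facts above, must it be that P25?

No

Forward chaining from the given facts derives: P33, P51, P30, P18, P39, P20, P50, P12, P40, P59, P41, P4, P48, P27, P52, P42, P56, P47, P2, P34, P14, P26, P11, P22, P24.
The only rule concluding P25 is R36, which needs P1; that is never established.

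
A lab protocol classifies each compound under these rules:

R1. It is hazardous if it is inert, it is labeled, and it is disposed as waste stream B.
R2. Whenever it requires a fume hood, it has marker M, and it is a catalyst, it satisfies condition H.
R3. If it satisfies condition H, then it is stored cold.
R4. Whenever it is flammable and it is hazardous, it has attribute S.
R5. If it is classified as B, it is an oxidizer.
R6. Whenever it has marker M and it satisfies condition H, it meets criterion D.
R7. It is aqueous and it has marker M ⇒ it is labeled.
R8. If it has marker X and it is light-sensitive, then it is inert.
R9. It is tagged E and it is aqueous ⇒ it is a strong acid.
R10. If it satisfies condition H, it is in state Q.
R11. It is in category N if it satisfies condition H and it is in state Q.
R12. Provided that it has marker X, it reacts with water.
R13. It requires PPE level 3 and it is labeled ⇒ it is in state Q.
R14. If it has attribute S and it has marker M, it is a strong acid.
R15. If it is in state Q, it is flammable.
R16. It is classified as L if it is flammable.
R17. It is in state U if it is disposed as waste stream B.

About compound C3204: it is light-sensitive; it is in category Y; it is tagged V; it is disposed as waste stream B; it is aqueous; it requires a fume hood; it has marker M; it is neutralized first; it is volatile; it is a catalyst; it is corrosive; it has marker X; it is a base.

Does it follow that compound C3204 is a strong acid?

By R2 (it requires a fume hood, it has marker M, it is a catalyst): it satisfies condition H.
By R7 (it is aqueous, it has marker M): it is labeled.
By R8 (it has marker X, it is light-sensitive): it is inert.
By R10 (it satisfies condition H): it is in state Q.
By R15 (it is in state Q): it is flammable.
By R1 (it is inert, it is labeled, it is disposed as waste stream B): it is hazardous.
By R4 (it is flammable, it is hazardous): it has attribute S.
By R14 (it has attribute S, it has marker M): it is a strong acid.

Yes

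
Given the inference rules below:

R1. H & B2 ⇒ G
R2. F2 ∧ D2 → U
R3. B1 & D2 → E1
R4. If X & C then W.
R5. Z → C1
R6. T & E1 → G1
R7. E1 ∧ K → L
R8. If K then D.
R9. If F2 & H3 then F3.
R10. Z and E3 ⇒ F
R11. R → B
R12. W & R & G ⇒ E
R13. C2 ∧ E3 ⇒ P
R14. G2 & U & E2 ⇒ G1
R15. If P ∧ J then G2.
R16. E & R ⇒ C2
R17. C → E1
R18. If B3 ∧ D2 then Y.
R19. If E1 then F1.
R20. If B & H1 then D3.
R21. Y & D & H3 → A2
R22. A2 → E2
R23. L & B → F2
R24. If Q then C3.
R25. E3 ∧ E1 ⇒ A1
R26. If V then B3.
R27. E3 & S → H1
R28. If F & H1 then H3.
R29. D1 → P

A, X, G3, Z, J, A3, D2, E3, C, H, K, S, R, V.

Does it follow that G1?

Forward chaining from the given facts derives: W, C1, D, F, B, E1, F1, A1, B3, H1, H3, L, Y, D3, A2, E2, F2, U, F3.
Rules concluding G1: R6 needs T; R14 needs G2 — none of these are established.

No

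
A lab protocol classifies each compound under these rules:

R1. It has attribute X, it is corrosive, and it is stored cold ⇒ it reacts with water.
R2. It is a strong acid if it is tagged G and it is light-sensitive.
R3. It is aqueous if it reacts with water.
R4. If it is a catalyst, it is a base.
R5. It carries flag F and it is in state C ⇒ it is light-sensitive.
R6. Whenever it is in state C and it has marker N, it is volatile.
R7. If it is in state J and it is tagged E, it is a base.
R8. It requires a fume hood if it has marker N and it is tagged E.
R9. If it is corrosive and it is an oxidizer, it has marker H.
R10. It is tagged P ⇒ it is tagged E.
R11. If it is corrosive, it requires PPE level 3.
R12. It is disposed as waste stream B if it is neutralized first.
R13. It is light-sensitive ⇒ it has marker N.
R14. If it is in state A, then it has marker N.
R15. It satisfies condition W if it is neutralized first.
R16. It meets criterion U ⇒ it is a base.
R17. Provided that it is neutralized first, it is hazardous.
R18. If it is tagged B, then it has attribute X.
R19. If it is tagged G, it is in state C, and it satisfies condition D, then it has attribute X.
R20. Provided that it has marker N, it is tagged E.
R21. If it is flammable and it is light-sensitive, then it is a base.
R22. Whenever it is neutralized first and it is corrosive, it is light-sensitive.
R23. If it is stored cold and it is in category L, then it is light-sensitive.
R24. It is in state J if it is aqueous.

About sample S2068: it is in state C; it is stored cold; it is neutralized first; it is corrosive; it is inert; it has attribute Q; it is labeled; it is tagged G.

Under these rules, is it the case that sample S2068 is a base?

No

Forward chaining from the given facts derives: requires PPE level 3, is disposed as waste stream B, satisfies condition W, is hazardous, is light-sensitive, is a strong acid, has marker N, is tagged E, is volatile, requires a fume hood.
Rules concluding "it is a base": R4 needs "it is a catalyst"; R7 needs "it is in state J"; R16 needs "it meets criterion U"; R21 needs "it is flammable" — none of these are established.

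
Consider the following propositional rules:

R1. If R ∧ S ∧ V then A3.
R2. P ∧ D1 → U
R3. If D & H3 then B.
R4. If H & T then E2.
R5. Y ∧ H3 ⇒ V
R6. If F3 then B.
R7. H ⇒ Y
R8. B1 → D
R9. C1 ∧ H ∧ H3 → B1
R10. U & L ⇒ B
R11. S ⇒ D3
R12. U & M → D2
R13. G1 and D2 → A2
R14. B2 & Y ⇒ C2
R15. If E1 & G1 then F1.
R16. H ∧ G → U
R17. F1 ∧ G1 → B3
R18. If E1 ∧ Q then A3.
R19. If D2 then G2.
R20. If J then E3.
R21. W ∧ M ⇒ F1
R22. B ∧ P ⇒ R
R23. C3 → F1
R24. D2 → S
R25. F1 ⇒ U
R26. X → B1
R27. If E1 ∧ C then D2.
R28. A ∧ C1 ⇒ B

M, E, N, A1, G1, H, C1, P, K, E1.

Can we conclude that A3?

No

Forward chaining from the given facts derives: Y, F1, B3, U, D2, A2, G2, S, D3.
Rules concluding A3: R1 needs R; R18 needs Q — none of these are established.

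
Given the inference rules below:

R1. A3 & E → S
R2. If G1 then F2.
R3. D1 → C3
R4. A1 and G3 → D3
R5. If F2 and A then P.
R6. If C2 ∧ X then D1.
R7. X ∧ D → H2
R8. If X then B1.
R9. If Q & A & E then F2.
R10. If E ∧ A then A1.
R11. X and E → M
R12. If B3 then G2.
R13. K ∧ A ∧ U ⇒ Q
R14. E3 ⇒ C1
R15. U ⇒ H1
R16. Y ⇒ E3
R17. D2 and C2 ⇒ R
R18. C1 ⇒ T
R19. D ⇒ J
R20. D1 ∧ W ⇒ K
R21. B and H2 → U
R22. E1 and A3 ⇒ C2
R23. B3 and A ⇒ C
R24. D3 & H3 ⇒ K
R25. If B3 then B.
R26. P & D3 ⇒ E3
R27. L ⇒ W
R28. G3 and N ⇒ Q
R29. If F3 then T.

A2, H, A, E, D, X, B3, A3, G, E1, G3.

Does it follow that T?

No

Forward chaining from the given facts derives: S, H2, B1, A1, M, G2, J, C2, C, B, D3, D1, U, C3, H1.
Rules concluding T: R18 needs C1; R29 needs F3 — none of these are established.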